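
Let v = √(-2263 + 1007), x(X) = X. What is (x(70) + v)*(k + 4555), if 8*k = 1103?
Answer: 1314005/4 + 37543*I*√314/4 ≈ 3.285e+5 + 1.6632e+5*I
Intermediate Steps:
k = 1103/8 (k = (⅛)*1103 = 1103/8 ≈ 137.88)
v = 2*I*√314 (v = √(-1256) = 2*I*√314 ≈ 35.44*I)
(x(70) + v)*(k + 4555) = (70 + 2*I*√314)*(1103/8 + 4555) = (70 + 2*I*√314)*(37543/8) = 1314005/4 + 37543*I*√314/4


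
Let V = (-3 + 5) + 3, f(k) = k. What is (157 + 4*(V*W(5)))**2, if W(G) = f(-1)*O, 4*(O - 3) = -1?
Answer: 10404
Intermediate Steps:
O = 11/4 (O = 3 + (1/4)*(-1) = 3 - 1/4 = 11/4 ≈ 2.7500)
W(G) = -11/4 (W(G) = -1*11/4 = -11/4)
V = 5 (V = 2 + 3 = 5)
(157 + 4*(V*W(5)))**2 = (157 + 4*(5*(-11/4)))**2 = (157 + 4*(-55/4))**2 = (157 - 55)**2 = 102**2 = 10404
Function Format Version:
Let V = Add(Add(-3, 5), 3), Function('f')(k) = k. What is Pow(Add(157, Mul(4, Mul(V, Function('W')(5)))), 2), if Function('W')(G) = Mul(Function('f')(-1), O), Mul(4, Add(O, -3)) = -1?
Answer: 10404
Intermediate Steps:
O = Rational(11, 4) (O = Add(3, Mul(Rational(1, 4), -1)) = Add(3, Rational(-1, 4)) = Rational(11, 4) ≈ 2.7500)
Function('W')(G) = Rational(-11, 4) (Function('W')(G) = Mul(-1, Rational(11, 4)) = Rational(-11, 4))
V = 5 (V = Add(2, 3) = 5)
Pow(Add(157, Mul(4, Mul(V, Function('W')(5)))), 2) = Pow(Add(157, Mul(4, Mul(5, Rational(-11, 4)))), 2) = Pow(Add(157, Mul(4, Rational(-55, 4))), 2) = Pow(Add(157, -55), 2) = Pow(102, 2) = 10404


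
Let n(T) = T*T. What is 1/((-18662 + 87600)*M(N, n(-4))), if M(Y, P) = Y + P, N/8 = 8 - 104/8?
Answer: -1/1654512 ≈ -6.0441e-7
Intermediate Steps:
N = -40 (N = 8*(8 - 104/8) = 8*(8 - 104*⅛) = 8*(8 - 13) = 8*(-5) = -40)
n(T) = T²
M(Y, P) = P + Y
1/((-18662 + 87600)*M(N, n(-4))) = 1/((-18662 + 87600)*((-4)² - 40)) = 1/(68938*(16 - 40)) = (1/68938)/(-24) = (1/68938)*(-1/24) = -1/1654512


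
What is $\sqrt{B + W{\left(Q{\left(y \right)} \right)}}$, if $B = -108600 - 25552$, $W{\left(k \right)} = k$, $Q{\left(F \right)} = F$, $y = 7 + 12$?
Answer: $i \sqrt{134133} \approx 366.24 i$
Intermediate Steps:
$y = 19$
$B = -134152$ ($B = -108600 - 25552 = -134152$)
$\sqrt{B + W{\left(Q{\left(y \right)} \right)}} = \sqrt{-134152 + 19} = \sqrt{-134133} = i \sqrt{134133}$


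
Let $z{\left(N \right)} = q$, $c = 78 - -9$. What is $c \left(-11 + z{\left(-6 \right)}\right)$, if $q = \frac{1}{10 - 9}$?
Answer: $-870$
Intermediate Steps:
$c = 87$ ($c = 78 + 9 = 87$)
$q = 1$ ($q = 1^{-1} = 1$)
$z{\left(N \right)} = 1$
$c \left(-11 + z{\left(-6 \right)}\right) = 87 \left(-11 + 1\right) = 87 \left(-10\right) = -870$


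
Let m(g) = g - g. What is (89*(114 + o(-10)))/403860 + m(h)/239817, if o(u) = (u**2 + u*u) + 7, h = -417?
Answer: 9523/134620 ≈ 0.070740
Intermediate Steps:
m(g) = 0
o(u) = 7 + 2*u**2 (o(u) = (u**2 + u**2) + 7 = 2*u**2 + 7 = 7 + 2*u**2)
(89*(114 + o(-10)))/403860 + m(h)/239817 = (89*(114 + (7 + 2*(-10)**2)))/403860 + 0/239817 = (89*(114 + (7 + 2*100)))*(1/403860) + 0*(1/239817) = (89*(114 + (7 + 200)))*(1/403860) + 0 = (89*(114 + 207))*(1/403860) + 0 = (89*321)*(1/403860) + 0 = 28569*(1/403860) + 0 = 9523/134620 + 0 = 9523/134620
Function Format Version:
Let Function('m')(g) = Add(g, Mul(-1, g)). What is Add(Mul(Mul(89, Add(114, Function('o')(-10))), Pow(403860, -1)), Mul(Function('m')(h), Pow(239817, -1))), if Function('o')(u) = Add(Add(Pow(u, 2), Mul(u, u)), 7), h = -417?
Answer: Rational(9523, 134620) ≈ 0.070740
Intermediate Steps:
Function('m')(g) = 0
Function('o')(u) = Add(7, Mul(2, Pow(u, 2))) (Function('o')(u) = Add(Add(Pow(u, 2), Pow(u, 2)), 7) = Add(Mul(2, Pow(u, 2)), 7) = Add(7, Mul(2, Pow(u, 2))))
Add(Mul(Mul(89, Add(114, Function('o')(-10))), Pow(403860, -1)), Mul(Function('m')(h), Pow(239817, -1))) = Add(Mul(Mul(89, Add(114, Add(7, Mul(2, Pow(-10, 2))))), Pow(403860, -1)), Mul(0, Pow(239817, -1))) = Add(Mul(Mul(89, Add(114, Add(7, Mul(2, 100)))), Rational(1, 403860)), Mul(0, Rational(1, 239817))) = Add(Mul(Mul(89, Add(114, Add(7, 200))), Rational(1, 403860)), 0) = Add(Mul(Mul(89, Add(114, 207)), Rational(1, 403860)), 0) = Add(Mul(Mul(89, 321), Rational(1, 403860)), 0) = Add(Mul(28569, Rational(1, 403860)), 0) = Add(Rational(9523, 134620), 0) = Rational(9523, 134620)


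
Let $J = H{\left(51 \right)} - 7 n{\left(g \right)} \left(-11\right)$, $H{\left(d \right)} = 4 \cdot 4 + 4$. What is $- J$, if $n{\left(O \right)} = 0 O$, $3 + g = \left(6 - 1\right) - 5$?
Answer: $-20$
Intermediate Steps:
$g = -3$ ($g = -3 + \left(\left(6 - 1\right) - 5\right) = -3 + \left(5 - 5\right) = -3 + 0 = -3$)
$n{\left(O \right)} = 0$
$H{\left(d \right)} = 20$ ($H{\left(d \right)} = 16 + 4 = 20$)
$J = 20$ ($J = 20 - 7 \cdot 0 \left(-11\right) = 20 - 0 \left(-11\right) = 20 - 0 = 20 + 0 = 20$)
$- J = \left(-1\right) 20 = -20$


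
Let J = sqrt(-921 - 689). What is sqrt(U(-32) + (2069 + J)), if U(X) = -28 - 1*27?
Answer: sqrt(2014 + I*sqrt(1610)) ≈ 44.88 + 0.447*I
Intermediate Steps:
J = I*sqrt(1610) (J = sqrt(-1610) = I*sqrt(1610) ≈ 40.125*I)
U(X) = -55 (U(X) = -28 - 27 = -55)
sqrt(U(-32) + (2069 + J)) = sqrt(-55 + (2069 + I*sqrt(1610))) = sqrt(2014 + I*sqrt(1610))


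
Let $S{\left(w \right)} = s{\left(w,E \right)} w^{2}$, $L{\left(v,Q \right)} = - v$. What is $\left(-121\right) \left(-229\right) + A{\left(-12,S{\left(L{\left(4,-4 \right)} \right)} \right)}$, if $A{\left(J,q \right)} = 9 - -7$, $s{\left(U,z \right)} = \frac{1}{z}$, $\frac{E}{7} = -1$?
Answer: $27725$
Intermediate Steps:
$E = -7$ ($E = 7 \left(-1\right) = -7$)
$S{\left(w \right)} = - \frac{w^{2}}{7}$ ($S{\left(w \right)} = \frac{w^{2}}{-7} = - \frac{w^{2}}{7}$)
$A{\left(J,q \right)} = 16$ ($A{\left(J,q \right)} = 9 + 7 = 16$)
$\left(-121\right) \left(-229\right) + A{\left(-12,S{\left(L{\left(4,-4 \right)} \right)} \right)} = \left(-121\right) \left(-229\right) + 16 = 27709 + 16 = 27725$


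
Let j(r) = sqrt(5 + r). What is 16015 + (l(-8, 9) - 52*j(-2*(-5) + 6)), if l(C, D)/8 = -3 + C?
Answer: 15927 - 52*sqrt(21) ≈ 15689.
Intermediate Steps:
l(C, D) = -24 + 8*C (l(C, D) = 8*(-3 + C) = -24 + 8*C)
16015 + (l(-8, 9) - 52*j(-2*(-5) + 6)) = 16015 + ((-24 + 8*(-8)) - 52*sqrt(5 + (-2*(-5) + 6))) = 16015 + ((-24 - 64) - 52*sqrt(5 + (10 + 6))) = 16015 + (-88 - 52*sqrt(5 + 16)) = 16015 + (-88 - 52*sqrt(21)) = 15927 - 52*sqrt(21)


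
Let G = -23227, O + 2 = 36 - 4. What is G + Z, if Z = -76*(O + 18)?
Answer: -26875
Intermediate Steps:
O = 30 (O = -2 + (36 - 4) = -2 + 32 = 30)
Z = -3648 (Z = -76*(30 + 18) = -76*48 = -3648)
G + Z = -23227 - 3648 = -26875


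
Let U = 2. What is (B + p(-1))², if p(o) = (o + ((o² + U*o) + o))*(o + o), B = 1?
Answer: 49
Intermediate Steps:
p(o) = 2*o*(o² + 4*o) (p(o) = (o + ((o² + 2*o) + o))*(o + o) = (o + (o² + 3*o))*(2*o) = (o² + 4*o)*(2*o) = 2*o*(o² + 4*o))
(B + p(-1))² = (1 + 2*(-1)²*(4 - 1))² = (1 + 2*1*3)² = (1 + 6)² = 7² = 49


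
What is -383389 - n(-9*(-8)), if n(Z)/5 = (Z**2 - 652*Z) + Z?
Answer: -174949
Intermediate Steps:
n(Z) = -3255*Z + 5*Z**2 (n(Z) = 5*((Z**2 - 652*Z) + Z) = 5*(Z**2 - 651*Z) = -3255*Z + 5*Z**2)
-383389 - n(-9*(-8)) = -383389 - 5*(-9*(-8))*(-651 - 9*(-8)) = -383389 - 5*72*(-651 + 72) = -383389 - 5*72*(-579) = -383389 - 1*(-208440) = -383389 + 208440 = -174949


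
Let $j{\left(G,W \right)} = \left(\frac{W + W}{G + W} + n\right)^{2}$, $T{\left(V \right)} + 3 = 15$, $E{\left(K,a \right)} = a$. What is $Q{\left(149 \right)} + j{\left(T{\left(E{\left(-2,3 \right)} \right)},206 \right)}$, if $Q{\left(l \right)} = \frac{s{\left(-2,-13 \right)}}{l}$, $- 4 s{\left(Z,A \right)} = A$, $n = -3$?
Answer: $\frac{8880489}{7081076} \approx 1.2541$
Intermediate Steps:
$s{\left(Z,A \right)} = - \frac{A}{4}$
$T{\left(V \right)} = 12$ ($T{\left(V \right)} = -3 + 15 = 12$)
$j{\left(G,W \right)} = \left(-3 + \frac{2 W}{G + W}\right)^{2}$ ($j{\left(G,W \right)} = \left(\frac{W + W}{G + W} - 3\right)^{2} = \left(\frac{2 W}{G + W} - 3\right)^{2} = \left(-3 + \frac{2 W}{G + W}\right)^{2}$)
$Q{\left(l \right)} = \frac{13}{4 l}$ ($Q{\left(l \right)} = \frac{\left(- \frac{1}{4}\right) \left(-13\right)}{l} = \frac{13}{4 l}$)
$Q{\left(149 \right)} + j{\left(T{\left(E{\left(-2,3 \right)} \right)},206 \right)} = \frac{13}{4 \cdot 149} + \frac{\left(206 + 3 \cdot 12\right)^{2}}{\left(12 + 206\right)^{2}} = \frac{13}{4} \cdot \frac{1}{149} + \frac{\left(206 + 36\right)^{2}}{47524} = \frac{13}{596} + \frac{242^{2}}{47524} = \frac{13}{596} + \frac{1}{47524} \cdot 58564 = \frac{13}{596} + \frac{14641}{11881} = \frac{8880489}{7081076}$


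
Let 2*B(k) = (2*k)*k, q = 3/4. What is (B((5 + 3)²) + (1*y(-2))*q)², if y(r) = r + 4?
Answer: 67158025/4 ≈ 1.6790e+7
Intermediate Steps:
q = ¾ (q = 3*(¼) = ¾ ≈ 0.75000)
y(r) = 4 + r
B(k) = k² (B(k) = ((2*k)*k)/2 = (2*k²)/2 = k²)
(B((5 + 3)²) + (1*y(-2))*q)² = (((5 + 3)²)² + (1*(4 - 2))*(¾))² = ((8²)² + (1*2)*(¾))² = (64² + 2*(¾))² = (4096 + 3/2)² = (8195/2)² = 67158025/4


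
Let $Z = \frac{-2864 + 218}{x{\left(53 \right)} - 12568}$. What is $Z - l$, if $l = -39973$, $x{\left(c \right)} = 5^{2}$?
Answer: $\frac{167127995}{4181} \approx 39973.0$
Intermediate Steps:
$x{\left(c \right)} = 25$
$Z = \frac{882}{4181}$ ($Z = \frac{-2864 + 218}{25 - 12568} = - \frac{2646}{-12543} = \left(-2646\right) \left(- \frac{1}{12543}\right) = \frac{882}{4181} \approx 0.21095$)
$Z - l = \frac{882}{4181} - -39973 = \frac{882}{4181} + 39973 = \frac{167127995}{4181}$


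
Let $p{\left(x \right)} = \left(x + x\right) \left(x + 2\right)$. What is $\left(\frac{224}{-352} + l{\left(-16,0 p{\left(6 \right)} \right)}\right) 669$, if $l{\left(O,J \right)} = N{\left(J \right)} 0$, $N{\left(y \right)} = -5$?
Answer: $- \frac{4683}{11} \approx -425.73$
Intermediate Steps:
$p{\left(x \right)} = 2 x \left(2 + x\right)$
$l{\left(O,J \right)} = 0$ ($l{\left(O,J \right)} = \left(-5\right) 0 = 0$)
$\left(\frac{224}{-352} + l{\left(-16,0 p{\left(6 \right)} \right)}\right) 669 = \left(\frac{224}{-352} + 0\right) 669 = \left(224 \left(- \frac{1}{352}\right) + 0\right) 669 = \left(- \frac{7}{11} + 0\right) 669 = \left(- \frac{7}{11}\right) 669 = - \frac{4683}{11}$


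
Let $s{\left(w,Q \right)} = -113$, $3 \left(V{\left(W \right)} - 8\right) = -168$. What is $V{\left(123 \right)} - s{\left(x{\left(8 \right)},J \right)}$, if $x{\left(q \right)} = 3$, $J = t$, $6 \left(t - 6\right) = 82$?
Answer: $65$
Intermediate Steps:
$t = \frac{59}{3}$ ($t = 6 + \frac{1}{6} \cdot 82 = 6 + \frac{41}{3} = \frac{59}{3} \approx 19.667$)
$J = \frac{59}{3} \approx 19.667$
$V{\left(W \right)} = -48$ ($V{\left(W \right)} = 8 + \frac{1}{3} \left(-168\right) = 8 - 56 = -48$)
$V{\left(123 \right)} - s{\left(x{\left(8 \right)},J \right)} = -48 - -113 = -48 + 113 = 65$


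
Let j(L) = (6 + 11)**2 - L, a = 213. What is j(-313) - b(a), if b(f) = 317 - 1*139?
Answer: 424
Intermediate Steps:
j(L) = 289 - L (j(L) = 17**2 - L = 289 - L)
b(f) = 178 (b(f) = 317 - 139 = 178)
j(-313) - b(a) = (289 - 1*(-313)) - 1*178 = (289 + 313) - 178 = 602 - 178 = 424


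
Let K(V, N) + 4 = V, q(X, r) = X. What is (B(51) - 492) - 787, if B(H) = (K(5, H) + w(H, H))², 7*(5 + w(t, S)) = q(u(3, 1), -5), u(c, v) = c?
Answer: -62046/49 ≈ -1266.2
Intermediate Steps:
w(t, S) = -32/7 (w(t, S) = -5 + (⅐)*3 = -5 + 3/7 = -32/7)
K(V, N) = -4 + V
B(H) = 625/49 (B(H) = ((-4 + 5) - 32/7)² = (1 - 32/7)² = (-25/7)² = 625/49)
(B(51) - 492) - 787 = (625/49 - 492) - 787 = -23483/49 - 787 = -62046/49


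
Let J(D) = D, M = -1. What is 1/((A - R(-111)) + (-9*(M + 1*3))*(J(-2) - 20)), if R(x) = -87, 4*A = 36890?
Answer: 2/19411 ≈ 0.00010303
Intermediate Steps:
A = 18445/2 (A = (1/4)*36890 = 18445/2 ≈ 9222.5)
1/((A - R(-111)) + (-9*(M + 1*3))*(J(-2) - 20)) = 1/((18445/2 - 1*(-87)) + (-9*(-1 + 1*3))*(-2 - 20)) = 1/((18445/2 + 87) - 9*(-1 + 3)*(-22)) = 1/(18619/2 - 9*2*(-22)) = 1/(18619/2 - 18*(-22)) = 1/(18619/2 + 396) = 1/(19411/2) = 2/19411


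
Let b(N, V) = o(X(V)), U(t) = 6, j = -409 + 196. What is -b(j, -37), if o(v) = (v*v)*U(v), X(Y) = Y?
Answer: -8214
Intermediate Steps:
j = -213
o(v) = 6*v**2 (o(v) = (v*v)*6 = v**2*6 = 6*v**2)
b(N, V) = 6*V**2
-b(j, -37) = -6*(-37)**2 = -6*1369 = -1*8214 = -8214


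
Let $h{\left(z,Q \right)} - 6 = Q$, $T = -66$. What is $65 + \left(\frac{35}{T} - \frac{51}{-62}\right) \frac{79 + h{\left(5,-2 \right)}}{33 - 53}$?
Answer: $\frac{1305083}{20460} \approx 63.787$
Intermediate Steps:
$h{\left(z,Q \right)} = 6 + Q$
$65 + \left(\frac{35}{T} - \frac{51}{-62}\right) \frac{79 + h{\left(5,-2 \right)}}{33 - 53} = 65 + \left(\frac{35}{-66} - \frac{51}{-62}\right) \frac{79 + \left(6 - 2\right)}{33 - 53} = 65 + \left(35 \left(- \frac{1}{66}\right) - - \frac{51}{62}\right) \frac{79 + 4}{-20} = 65 + \left(- \frac{35}{66} + \frac{51}{62}\right) 83 \left(- \frac{1}{20}\right) = 65 + \frac{299}{1023} \left(- \frac{83}{20}\right) = 65 - \frac{24817}{20460} = \frac{1305083}{20460}$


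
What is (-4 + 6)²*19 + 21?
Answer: 97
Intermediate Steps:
(-4 + 6)²*19 + 21 = 2²*19 + 21 = 4*19 + 21 = 76 + 21 = 97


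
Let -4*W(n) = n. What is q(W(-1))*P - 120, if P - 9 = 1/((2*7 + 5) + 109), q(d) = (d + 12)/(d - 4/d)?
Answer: -146311/1152 ≈ -127.01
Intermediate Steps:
W(n) = -n/4
q(d) = (12 + d)/(d - 4/d)
P = 1153/128 (P = 9 + 1/((2*7 + 5) + 109) = 9 + 1/((14 + 5) + 109) = 9 + 1/(19 + 109) = 9 + 1/128 = 1153/128 ≈ 9.0078)
q(W(-1))*P - 120 = ((-¼*(-1))*(12 - ¼*(-1))/(-4 + (-¼*(-1))²))*(1153/128) - 120 = ((12 + ¼)/(4*(-4 + (¼)²)))*(1153/128) - 120 = ((¼)*(49/4)/(-4 + 1/16))*(1153/128) - 120 = ((¼)*(49/4)/(-63/16))*(1153/128) - 120 = ((¼)*(-16/63)*(49/4))*(1153/128) - 120 = -7/9*1153/128 - 120 = -8071/1152 - 120 = -146311/1152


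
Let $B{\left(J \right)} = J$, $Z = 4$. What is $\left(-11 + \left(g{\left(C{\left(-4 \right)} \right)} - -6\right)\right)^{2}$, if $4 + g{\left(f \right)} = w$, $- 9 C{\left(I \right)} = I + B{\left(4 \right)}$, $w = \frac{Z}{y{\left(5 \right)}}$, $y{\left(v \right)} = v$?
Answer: $\frac{1681}{25} \approx 67.24$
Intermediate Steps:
$w = \frac{4}{5} \approx 0.8$
$C{\left(I \right)} = - \frac{4}{9} - \frac{I}{9}$ ($C{\left(I \right)} = - \frac{I + 4}{9} = - \frac{4 + I}{9} = - \frac{4}{9} - \frac{I}{9}$)
$g{\left(f \right)} = - \frac{16}{5}$ ($g{\left(f \right)} = -4 + \frac{4}{5} = - \frac{16}{5}$)
$\left(-11 + \left(g{\left(C{\left(-4 \right)} \right)} - -6\right)\right)^{2} = \left(-11 - - \frac{14}{5}\right)^{2} = \left(-11 + \left(- \frac{16}{5} + 6\right)\right)^{2} = \left(-11 + \frac{14}{5}\right)^{2} = \left(- \frac{41}{5}\right)^{2} = \frac{1681}{25}$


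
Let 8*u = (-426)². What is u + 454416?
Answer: 954201/2 ≈ 4.7710e+5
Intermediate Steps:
u = 45369/2 (u = (⅛)*(-426)² = (⅛)*181476 = 45369/2 ≈ 22685.)
u + 454416 = 45369/2 + 454416 = 954201/2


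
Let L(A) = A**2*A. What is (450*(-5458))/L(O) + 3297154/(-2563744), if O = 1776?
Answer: -16038497172277/12466687183872 ≈ -1.2865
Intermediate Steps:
L(A) = A**3
(450*(-5458))/L(O) + 3297154/(-2563744) = (450*(-5458))/(1776**3) + 3297154/(-2563744) = -2456100/5601816576 + 3297154*(-1/2563744) = -2456100*1/5601816576 - 1648577/1281872 = -68225/155606016 - 1648577/1281872 = -16038497172277/12466687183872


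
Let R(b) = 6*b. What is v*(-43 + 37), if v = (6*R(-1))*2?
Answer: 432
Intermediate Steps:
v = -72 (v = (6*(6*(-1)))*2 = (6*(-6))*2 = -36*2 = -72)
v*(-43 + 37) = -72*(-43 + 37) = -72*(-6) = 432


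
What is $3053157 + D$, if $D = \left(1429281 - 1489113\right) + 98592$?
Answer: $3091917$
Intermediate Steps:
$D = 38760$ ($D = -59832 + 98592 = 38760$)
$3053157 + D = 3053157 + 38760 = 3091917$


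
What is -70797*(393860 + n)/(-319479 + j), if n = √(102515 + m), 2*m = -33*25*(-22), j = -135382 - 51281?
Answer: 4647351070/84357 + 23599*√111590/168714 ≈ 55138.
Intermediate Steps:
j = -186663
m = 9075 (m = (-33*25*(-22))/2 = (-825*(-22))/2 = (½)*18150 = 9075)
n = √111590 (n = √(102515 + 9075) = √111590 ≈ 334.05)
-70797*(393860 + n)/(-319479 + j) = -70797*(393860 + √111590)/(-319479 - 186663) = -(-4647351070/84357 - 23599*√111590/168714) = -70797*(-196930/253071 - √111590/506142) = 4647351070/84357 + 23599*√111590/168714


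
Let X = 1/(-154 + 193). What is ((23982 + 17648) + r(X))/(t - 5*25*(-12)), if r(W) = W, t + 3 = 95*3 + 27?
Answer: 1623571/70551 ≈ 23.013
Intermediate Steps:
X = 1/39 ≈ 0.025641
t = 309 (t = -3 + (95*3 + 27) = -3 + (285 + 27) = -3 + 312 = 309)
((23982 + 17648) + r(X))/(t - 5*25*(-12)) = ((23982 + 17648) + 1/39)/(309 - 5*25*(-12)) = (41630 + 1/39)/(309 - 125*(-12)) = 1623571/(39*(309 + 1500)) = (1623571/39)/1809 = (1623571/39)*(1/1809) = 1623571/70551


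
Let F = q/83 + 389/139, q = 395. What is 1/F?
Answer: 11537/87192 ≈ 0.13232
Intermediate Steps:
F = 87192/11537 (F = 395/83 + 389/139 = 87192/11537 ≈ 7.5576)
1/F = 1/(87192/11537) = 11537/87192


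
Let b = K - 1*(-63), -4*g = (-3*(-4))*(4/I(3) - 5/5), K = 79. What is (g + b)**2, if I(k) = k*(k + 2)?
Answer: 519841/25 ≈ 20794.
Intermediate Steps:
I(k) = k*(2 + k)
g = 11/5 (g = -(-3*(-4))*(4/((3*(2 + 3))) - 5/5)/4 = -3*(4/((3*5)) - 5*1/5) = -3*(4/15 - 1) = -3*(-11)/15 = -1/4*(-44/5) = 11/5 ≈ 2.2000)
b = 142 (b = 79 - 1*(-63) = 79 + 63 = 142)
(g + b)**2 = (11/5 + 142)**2 = (721/5)**2 = 519841/25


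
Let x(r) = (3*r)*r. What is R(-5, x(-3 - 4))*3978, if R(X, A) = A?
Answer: 584766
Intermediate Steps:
x(r) = 3*r²
R(-5, x(-3 - 4))*3978 = (3*(-3 - 4)²)*3978 = (3*(-7)²)*3978 = (3*49)*3978 = 147*3978 = 584766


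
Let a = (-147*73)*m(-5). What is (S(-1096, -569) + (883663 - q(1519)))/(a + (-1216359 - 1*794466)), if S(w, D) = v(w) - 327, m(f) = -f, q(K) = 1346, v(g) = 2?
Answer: -110249/258060 ≈ -0.42722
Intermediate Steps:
a = -53655 (a = (-147*73)*(-1*(-5)) = -10731*5 = -53655)
S(w, D) = -325 (S(w, D) = 2 - 327 = -325)
(S(-1096, -569) + (883663 - q(1519)))/(a + (-1216359 - 1*794466)) = (-325 + (883663 - 1*1346))/(-53655 + (-1216359 - 1*794466)) = (-325 + (883663 - 1346))/(-53655 + (-1216359 - 794466)) = (-325 + 882317)/(-53655 - 2010825) = 881992/(-2064480) = 881992*(-1/2064480) = -110249/258060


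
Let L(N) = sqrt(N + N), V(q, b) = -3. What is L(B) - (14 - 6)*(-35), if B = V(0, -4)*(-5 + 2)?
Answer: 280 + 3*sqrt(2) ≈ 284.24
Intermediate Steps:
B = 9 (B = -3*(-5 + 2) = -3*(-3) = 9)
L(N) = sqrt(2)*sqrt(N) (L(N) = sqrt(2*N) = sqrt(2)*sqrt(N))
L(B) - (14 - 6)*(-35) = sqrt(2)*sqrt(9) - (14 - 6)*(-35) = sqrt(2)*3 - 8*(-35) = 3*sqrt(2) - 1*(-280) = 3*sqrt(2) + 280 = 280 + 3*sqrt(2)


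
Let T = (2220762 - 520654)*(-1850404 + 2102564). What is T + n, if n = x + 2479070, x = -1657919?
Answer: 428700054431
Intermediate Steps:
n = 821151 (n = -1657919 + 2479070 = 821151)
T = 428699233280 (T = 1700108*252160 = 428699233280)
T + n = 428699233280 + 821151 = 428700054431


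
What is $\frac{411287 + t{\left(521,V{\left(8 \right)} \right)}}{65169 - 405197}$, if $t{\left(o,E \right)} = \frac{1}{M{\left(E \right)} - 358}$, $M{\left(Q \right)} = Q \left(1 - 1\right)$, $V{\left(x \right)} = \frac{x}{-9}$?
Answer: $- \frac{147240745}{121730024} \approx -1.2096$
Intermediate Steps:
$V{\left(x \right)} = - \frac{x}{9}$ ($V{\left(x \right)} = x \left(- \frac{1}{9}\right) = - \frac{x}{9}$)
$M{\left(Q \right)} = 0$ ($M{\left(Q \right)} = Q 0 = 0$)
$t{\left(o,E \right)} = - \frac{1}{358}$ ($t{\left(o,E \right)} = \frac{1}{0 - 358} = \frac{1}{-358} = - \frac{1}{358}$)
$\frac{411287 + t{\left(521,V{\left(8 \right)} \right)}}{65169 - 405197} = \frac{411287 - \frac{1}{358}}{65169 - 405197} = \frac{147240745}{358 \left(-340028\right)} = \frac{147240745}{358} \left(- \frac{1}{340028}\right) = - \frac{147240745}{121730024}$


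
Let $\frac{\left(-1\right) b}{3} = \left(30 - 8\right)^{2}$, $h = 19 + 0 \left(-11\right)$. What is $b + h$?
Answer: $-1433$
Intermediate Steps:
$h = 19$ ($h = 19 + 0 = 19$)
$b = -1452$ ($b = - 3 \left(30 - 8\right)^{2} = - 3 \cdot 22^{2} = \left(-3\right) 484 = -1452$)
$b + h = -1452 + 19 = -1433$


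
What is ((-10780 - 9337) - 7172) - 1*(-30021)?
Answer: 2732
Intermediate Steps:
((-10780 - 9337) - 7172) - 1*(-30021) = (-20117 - 7172) + 30021 = -27289 + 30021 = 2732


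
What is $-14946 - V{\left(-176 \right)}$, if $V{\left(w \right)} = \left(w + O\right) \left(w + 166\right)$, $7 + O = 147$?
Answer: $-15306$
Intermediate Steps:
$O = 140$ ($O = -7 + 147 = 140$)
$V{\left(w \right)} = \left(140 + w\right) \left(166 + w\right)$ ($V{\left(w \right)} = \left(w + 140\right) \left(w + 166\right) = \left(140 + w\right) \left(166 + w\right)$)
$-14946 - V{\left(-176 \right)} = -14946 - \left(23240 + \left(-176\right)^{2} + 306 \left(-176\right)\right) = -14946 - \left(23240 + 30976 - 53856\right) = -14946 - 360 = -15306$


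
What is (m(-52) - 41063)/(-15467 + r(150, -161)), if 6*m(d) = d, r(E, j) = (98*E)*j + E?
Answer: 123215/7146051 ≈ 0.017242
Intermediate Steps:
r(E, j) = E + 98*E*j (r(E, j) = 98*E*j + E = E + 98*E*j)
m(d) = d/6
(m(-52) - 41063)/(-15467 + r(150, -161)) = ((⅙)*(-52) - 41063)/(-15467 + 150*(1 + 98*(-161))) = (-26/3 - 41063)/(-15467 + 150*(1 - 15778)) = -123215/(3*(-15467 + 150*(-15777))) = -123215/(3*(-15467 - 2366550)) = -123215/3/(-2382017) = -123215/3*(-1/2382017) = 123215/7146051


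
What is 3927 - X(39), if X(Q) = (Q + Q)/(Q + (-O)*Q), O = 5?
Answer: 7855/2 ≈ 3927.5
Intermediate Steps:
X(Q) = -½ (X(Q) = (Q + Q)/(Q + (-1*5)*Q) = (2*Q)/(Q - 5*Q) = (2*Q)/((-4*Q)) = (2*Q)*(-1/(4*Q)) = -½)
3927 - X(39) = 3927 - 1*(-½) = 3927 + ½ = 7855/2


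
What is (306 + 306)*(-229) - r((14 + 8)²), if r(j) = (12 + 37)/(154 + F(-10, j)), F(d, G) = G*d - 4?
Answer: -93899153/670 ≈ -1.4015e+5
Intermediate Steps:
F(d, G) = -4 + G*d
r(j) = 49/(150 - 10*j) (r(j) = (12 + 37)/(154 + (-4 + j*(-10))) = 49/(154 + (-4 - 10*j)) = 49/(150 - 10*j))
(306 + 306)*(-229) - r((14 + 8)²) = (306 + 306)*(-229) - 49/(10*(15 - (14 + 8)²)) = 612*(-229) - 49/(10*(15 - 1*22²)) = -140148 - 49/(10*(15 - 1*484)) = -140148 - 49/(10*(15 - 484)) = -140148 - 49/(10*(-469)) = -140148 - 49*(-1)/(10*469) = -140148 - 1*(-7/670) = -140148 + 7/670 = -93899153/670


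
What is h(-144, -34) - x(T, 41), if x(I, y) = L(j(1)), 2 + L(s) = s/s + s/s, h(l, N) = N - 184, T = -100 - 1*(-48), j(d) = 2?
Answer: -218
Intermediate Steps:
T = -52 (T = -100 + 48 = -52)
h(l, N) = -184 + N
L(s) = 0 (L(s) = -2 + (s/s + s/s) = -2 + (1 + 1) = -2 + 2 = 0)
x(I, y) = 0
h(-144, -34) - x(T, 41) = (-184 - 34) - 1*0 = -218 + 0 = -218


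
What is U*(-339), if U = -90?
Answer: 30510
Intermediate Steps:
U*(-339) = -90*(-339) = 30510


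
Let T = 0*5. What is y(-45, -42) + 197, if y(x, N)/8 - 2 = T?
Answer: 213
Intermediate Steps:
T = 0
y(x, N) = 16 (y(x, N) = 16 + 8*0 = 16 + 0 = 16)
y(-45, -42) + 197 = 16 + 197 = 213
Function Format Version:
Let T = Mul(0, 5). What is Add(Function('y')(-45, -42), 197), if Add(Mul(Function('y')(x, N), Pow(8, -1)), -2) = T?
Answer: 213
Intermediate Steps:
T = 0
Function('y')(x, N) = 16 (Function('y')(x, N) = Add(16, Mul(8, 0)) = Add(16, 0) = 16)
Add(Function('y')(-45, -42), 197) = Add(16, 197) = 213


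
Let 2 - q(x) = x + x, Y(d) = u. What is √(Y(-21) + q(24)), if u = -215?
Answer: 3*I*√29 ≈ 16.155*I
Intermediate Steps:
Y(d) = -215
q(x) = 2 - 2*x (q(x) = 2 - (x + x) = 2 - 2*x)
√(Y(-21) + q(24)) = √(-215 + (2 - 2*24)) = √(-215 + (2 - 48)) = √(-215 - 46) = √(-261) = 3*I*√29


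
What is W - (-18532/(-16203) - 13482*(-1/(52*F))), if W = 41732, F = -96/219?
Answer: 570542716127/13480896 ≈ 42322.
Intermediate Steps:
F = -32/73 (F = -96*1/219 = -32/73 ≈ -0.43836)
W - (-18532/(-16203) - 13482*(-1/(52*F))) = 41732 - (-18532/(-16203) - 13482/((-52*(-32/73)))) = 41732 - (-18532*(-1/16203) - 13482/1664/73) = 41732 - (18532/16203 - 13482*73/1664) = 41732 - (18532/16203 - 492093/832) = 41732 - 1*(-7957964255/13480896) = 41732 + 7957964255/13480896 = 570542716127/13480896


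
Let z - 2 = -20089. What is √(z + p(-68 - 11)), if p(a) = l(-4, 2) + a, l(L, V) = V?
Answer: 142*I ≈ 142.0*I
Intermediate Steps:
z = -20087 (z = 2 - 20089 = -20087)
p(a) = 2 + a
√(z + p(-68 - 11)) = √(-20087 + (2 + (-68 - 11))) = √(-20087 + (2 - 79)) = √(-20087 - 77) = √(-20164) = 142*I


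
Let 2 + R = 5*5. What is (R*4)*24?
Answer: 2208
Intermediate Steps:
R = 23 (R = -2 + 5*5 = -2 + 25 = 23)
(R*4)*24 = (23*4)*24 = 92*24 = 2208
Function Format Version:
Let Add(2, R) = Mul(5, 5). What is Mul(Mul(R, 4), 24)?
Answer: 2208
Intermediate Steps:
R = 23 (R = Add(-2, Mul(5, 5)) = Add(-2, 25) = 23)
Mul(Mul(R, 4), 24) = Mul(Mul(23, 4), 24) = Mul(92, 24) = 2208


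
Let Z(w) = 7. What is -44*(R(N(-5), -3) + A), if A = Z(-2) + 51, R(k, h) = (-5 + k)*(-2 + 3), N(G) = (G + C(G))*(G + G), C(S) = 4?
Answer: -2772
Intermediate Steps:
N(G) = 2*G*(4 + G) (N(G) = (G + 4)*(G + G) = (4 + G)*(2*G) = 2*G*(4 + G))
R(k, h) = -5 + k (R(k, h) = (-5 + k)*1 = -5 + k)
A = 58 (A = 7 + 51 = 58)
-44*(R(N(-5), -3) + A) = -44*((-5 + 2*(-5)*(4 - 5)) + 58) = -44*((-5 + 2*(-5)*(-1)) + 58) = -44*((-5 + 10) + 58) = -44*(5 + 58) = -44*63 = -2772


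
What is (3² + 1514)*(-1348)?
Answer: -2053004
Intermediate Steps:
(3² + 1514)*(-1348) = (9 + 1514)*(-1348) = 1523*(-1348) = -2053004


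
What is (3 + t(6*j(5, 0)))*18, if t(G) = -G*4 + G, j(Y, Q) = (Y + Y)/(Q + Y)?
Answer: -594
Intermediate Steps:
j(Y, Q) = 2*Y/(Q + Y) (j(Y, Q) = (2*Y)/(Q + Y) = 2*Y/(Q + Y))
t(G) = -3*G (t(G) = -4*G + G = -3*G)
(3 + t(6*j(5, 0)))*18 = (3 - 18*2*5/(0 + 5))*18 = (3 - 18*2*5/5)*18 = (3 - 18*2*5*(⅕))*18 = (3 - 18*2)*18 = (3 - 3*12)*18 = (3 - 36)*18 = -33*18 = -594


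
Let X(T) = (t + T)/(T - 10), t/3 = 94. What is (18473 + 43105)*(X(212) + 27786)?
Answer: 172826846874/101 ≈ 1.7112e+9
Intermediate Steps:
t = 282 (t = 3*94 = 282)
X(T) = (282 + T)/(-10 + T) (X(T) = (282 + T)/(T - 10) = (282 + T)/(-10 + T))
(18473 + 43105)*(X(212) + 27786) = (18473 + 43105)*((282 + 212)/(-10 + 212) + 27786) = 61578*(494/202 + 27786) = 61578*((1/202)*494 + 27786) = 61578*(247/101 + 27786) = 61578*(2806633/101) = 172826846874/101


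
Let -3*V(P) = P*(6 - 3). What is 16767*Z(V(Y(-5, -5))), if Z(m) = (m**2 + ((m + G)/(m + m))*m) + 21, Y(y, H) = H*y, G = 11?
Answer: 10714113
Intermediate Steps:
V(P) = -P (V(P) = -P*(6 - 3)/3 = -P*3/3 = -P)
Z(m) = 53/2 + m**2 + m/2 (Z(m) = (m**2 + ((m + 11)/(m + m))*m) + 21 = (m**2 + ((11 + m)/((2*m)))*m) + 21 = (m**2 + ((11 + m)*(1/(2*m)))*m) + 21 = (m**2 + ((11 + m)/(2*m))*m) + 21 = (m**2 + (11/2 + m/2)) + 21 = (11/2 + m**2 + m/2) + 21 = 53/2 + m**2 + m/2)
16767*Z(V(Y(-5, -5))) = 16767*(53/2 + (-(-5)*(-5))**2 + (-(-5)*(-5))/2) = 16767*(53/2 + (-1*25)**2 + (-1*25)/2) = 16767*(53/2 + (-25)**2 + (1/2)*(-25)) = 16767*(53/2 + 625 - 25/2) = 16767*639 = 10714113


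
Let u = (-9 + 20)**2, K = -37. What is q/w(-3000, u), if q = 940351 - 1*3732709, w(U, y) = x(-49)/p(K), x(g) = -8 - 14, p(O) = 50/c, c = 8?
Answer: 34904475/44 ≈ 7.9328e+5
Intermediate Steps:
p(O) = 25/4 (p(O) = 50/8 = 50*(1/8) = 25/4)
x(g) = -22
u = 121 (u = 11**2 = 121)
w(U, y) = -88/25 (w(U, y) = -22/25/4 = -22*4/25 = -88/25)
q = -2792358 (q = 940351 - 3732709 = -2792358)
q/w(-3000, u) = -2792358/(-88/25) = -2792358*(-25/88) = 34904475/44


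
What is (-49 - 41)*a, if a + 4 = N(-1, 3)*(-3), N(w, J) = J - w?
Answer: 1440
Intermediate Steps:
a = -16 (a = -4 + (3 - 1*(-1))*(-3) = -4 + (3 + 1)*(-3) = -4 + 4*(-3) = -4 - 12 = -16)
(-49 - 41)*a = (-49 - 41)*(-16) = -90*(-16) = 1440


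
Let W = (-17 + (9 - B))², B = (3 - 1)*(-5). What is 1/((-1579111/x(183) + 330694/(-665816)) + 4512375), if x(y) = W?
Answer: 83227/342695224989 ≈ 2.4286e-7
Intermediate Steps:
B = -10 (B = 2*(-5) = -10)
W = 4 (W = (-17 + (9 - 1*(-10)))² = (-17 + (9 + 10))² = (-17 + 19)² = 2² = 4)
x(y) = 4
1/((-1579111/x(183) + 330694/(-665816)) + 4512375) = 1/((-1579111/4 + 330694/(-665816)) + 4512375) = 1/((-1579111*¼ + 330694*(-1/665816)) + 4512375) = 1/((-1579111/4 - 165347/332908) + 4512375) = 1/(-32856209136/83227 + 4512375) = 1/(342695224989/83227) = 83227/342695224989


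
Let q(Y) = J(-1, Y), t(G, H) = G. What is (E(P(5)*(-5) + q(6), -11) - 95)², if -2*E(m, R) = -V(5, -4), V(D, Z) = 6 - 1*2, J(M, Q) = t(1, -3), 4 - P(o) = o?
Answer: 8649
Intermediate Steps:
P(o) = 4 - o
J(M, Q) = 1
V(D, Z) = 4 (V(D, Z) = 6 - 2 = 4)
q(Y) = 1
E(m, R) = 2 (E(m, R) = -(-1)*4/2 = -½*(-4) = 2)
(E(P(5)*(-5) + q(6), -11) - 95)² = (2 - 95)² = (-93)² = 8649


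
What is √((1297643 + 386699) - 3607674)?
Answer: 2*I*√480833 ≈ 1386.8*I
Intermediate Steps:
√((1297643 + 386699) - 3607674) = √(1684342 - 3607674) = √(-1923332) = 2*I*√480833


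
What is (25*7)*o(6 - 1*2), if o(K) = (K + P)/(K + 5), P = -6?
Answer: -350/9 ≈ -38.889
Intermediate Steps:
o(K) = (-6 + K)/(5 + K) (o(K) = (K - 6)/(K + 5) = (-6 + K)/(5 + K))
(25*7)*o(6 - 1*2) = (25*7)*((-6 + (6 - 1*2))/(5 + (6 - 1*2))) = 175*((-6 + (6 - 2))/(5 + (6 - 2))) = 175*((-6 + 4)/(5 + 4)) = 175*(-2/9) = -350/9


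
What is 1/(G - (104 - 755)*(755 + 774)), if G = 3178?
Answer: 1/998557 ≈ 1.0014e-6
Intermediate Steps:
1/(G - (104 - 755)*(755 + 774)) = 1/(3178 - (104 - 755)*(755 + 774)) = 1/(3178 - (-651)*1529) = 1/(3178 - 1*(-995379)) = 1/(3178 + 995379) = 1/998557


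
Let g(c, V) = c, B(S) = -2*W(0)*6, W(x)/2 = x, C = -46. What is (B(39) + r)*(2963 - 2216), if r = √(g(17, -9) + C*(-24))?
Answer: 747*√1121 ≈ 25011.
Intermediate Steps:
W(x) = 2*x
B(S) = 0 (B(S) = -4*0*6 = -2*0*6 = 0*6 = 0)
r = √1121 (r = √(17 - 46*(-24)) = √(17 + 1104) = √1121 ≈ 33.481)
(B(39) + r)*(2963 - 2216) = (0 + √1121)*(2963 - 2216) = √1121*747 = 747*√1121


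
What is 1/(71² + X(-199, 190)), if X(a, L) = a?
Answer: 1/4842 ≈ 0.00020653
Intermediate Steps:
1/(71² + X(-199, 190)) = 1/(71² - 199) = 1/(5041 - 199) = 1/4842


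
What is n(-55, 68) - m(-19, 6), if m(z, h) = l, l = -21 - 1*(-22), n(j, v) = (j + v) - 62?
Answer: -50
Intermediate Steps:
n(j, v) = -62 + j + v
l = 1 (l = -21 + 22 = 1)
m(z, h) = 1
n(-55, 68) - m(-19, 6) = (-62 - 55 + 68) - 1*1 = -49 - 1 = -50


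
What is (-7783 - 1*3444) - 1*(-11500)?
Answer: 273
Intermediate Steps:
(-7783 - 1*3444) - 1*(-11500) = (-7783 - 3444) + 11500 = -11227 + 11500 = 273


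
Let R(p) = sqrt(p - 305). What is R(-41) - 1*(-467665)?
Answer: 467665 + I*sqrt(346) ≈ 4.6767e+5 + 18.601*I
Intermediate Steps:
R(p) = sqrt(-305 + p)
R(-41) - 1*(-467665) = sqrt(-305 - 41) - 1*(-467665) = sqrt(-346) + 467665 = I*sqrt(346) + 467665 = 467665 + I*sqrt(346)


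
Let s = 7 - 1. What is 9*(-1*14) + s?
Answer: -120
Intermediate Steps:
s = 6
9*(-1*14) + s = 9*(-1*14) + 6 = 9*(-14) + 6 = -126 + 6 = -120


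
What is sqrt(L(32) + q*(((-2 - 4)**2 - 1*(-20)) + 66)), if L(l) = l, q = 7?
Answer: sqrt(886) ≈ 29.766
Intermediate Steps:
sqrt(L(32) + q*(((-2 - 4)**2 - 1*(-20)) + 66)) = sqrt(32 + 7*(((-2 - 4)**2 - 1*(-20)) + 66)) = sqrt(32 + 7*(((-6)**2 + 20) + 66)) = sqrt(32 + 7*((36 + 20) + 66)) = sqrt(32 + 7*(56 + 66)) = sqrt(32 + 7*122) = sqrt(32 + 854) = sqrt(886)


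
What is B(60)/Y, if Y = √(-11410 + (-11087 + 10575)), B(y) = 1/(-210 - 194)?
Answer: I*√11922/4816488 ≈ 2.267e-5*I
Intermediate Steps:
B(y) = -1/404 (B(y) = 1/(-404) = -1/404)
Y = I*√11922 (Y = √(-11410 - 512) = √(-11922) = I*√11922 ≈ 109.19*I)
B(60)/Y = -(-I*√11922/11922)/404 = -(-1)*I*√11922/4816488 = I*√11922/4816488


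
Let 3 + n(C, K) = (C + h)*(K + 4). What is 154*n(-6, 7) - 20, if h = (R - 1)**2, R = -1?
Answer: -3870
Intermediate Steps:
h = 4 (h = (-1 - 1)**2 = (-2)**2 = 4)
n(C, K) = -3 + (4 + C)*(4 + K) (n(C, K) = -3 + (C + 4)*(K + 4) = -3 + (4 + C)*(4 + K))
154*n(-6, 7) - 20 = 154*(13 + 4*(-6) + 4*7 - 6*7) - 20 = 154*(13 - 24 + 28 - 42) - 20 = 154*(-25) - 20 = -3850 - 20 = -3870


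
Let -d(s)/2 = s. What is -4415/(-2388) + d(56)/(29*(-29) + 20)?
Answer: 3892171/1960548 ≈ 1.9852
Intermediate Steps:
d(s) = -2*s
-4415/(-2388) + d(56)/(29*(-29) + 20) = -4415/(-2388) + (-2*56)/(29*(-29) + 20) = -4415*(-1/2388) - 112/(-841 + 20) = 4415/2388 - 112/(-821) = 4415/2388 - 112*(-1/821) = 4415/2388 + 112/821 = 3892171/1960548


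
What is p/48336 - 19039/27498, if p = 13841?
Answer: -29981627/73841296 ≈ -0.40603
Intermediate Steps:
p/48336 - 19039/27498 = 13841/48336 - 19039/27498 = -29981627/73841296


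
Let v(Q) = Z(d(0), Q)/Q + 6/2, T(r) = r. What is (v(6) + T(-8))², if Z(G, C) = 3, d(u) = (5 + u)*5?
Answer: 81/4 ≈ 20.250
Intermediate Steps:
d(u) = 25 + 5*u
v(Q) = 3 + 3/Q (v(Q) = 3/Q + 6/2 = 3/Q + 6*(½) = 3/Q + 3 = 3 + 3/Q)
(v(6) + T(-8))² = ((3 + 3/6) - 8)² = ((3 + 3*(⅙)) - 8)² = ((3 + ½) - 8)² = (7/2 - 8)² = (-9/2)² = 81/4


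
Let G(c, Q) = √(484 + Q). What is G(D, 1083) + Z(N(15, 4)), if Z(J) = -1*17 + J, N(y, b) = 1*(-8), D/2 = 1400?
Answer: -25 + √1567 ≈ 14.585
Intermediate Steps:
D = 2800 (D = 2*1400 = 2800)
N(y, b) = -8
Z(J) = -17 + J
G(D, 1083) + Z(N(15, 4)) = √(484 + 1083) + (-17 - 8) = √1567 - 25 = -25 + √1567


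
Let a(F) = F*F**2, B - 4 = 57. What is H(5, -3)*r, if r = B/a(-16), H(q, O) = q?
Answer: -305/4096 ≈ -0.074463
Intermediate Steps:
B = 61 (B = 4 + 57 = 61)
a(F) = F**3
r = -61/4096 (r = 61/((-16)**3) = 61/(-4096) = 61*(-1/4096) = -61/4096 ≈ -0.014893)
H(5, -3)*r = 5*(-61/4096) = -305/4096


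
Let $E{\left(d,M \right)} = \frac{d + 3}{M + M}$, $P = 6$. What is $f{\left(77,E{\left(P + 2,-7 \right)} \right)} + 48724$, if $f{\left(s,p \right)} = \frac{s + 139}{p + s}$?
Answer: $\frac{51991532}{1067} \approx 48727.0$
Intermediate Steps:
$E{\left(d,M \right)} = \frac{3 + d}{2 M}$
$f{\left(s,p \right)} = \frac{139 + s}{p + s}$
$f{\left(77,E{\left(P + 2,-7 \right)} \right)} + 48724 = \frac{139 + 77}{\frac{3 + \left(6 + 2\right)}{2 \left(-7\right)} + 77} + 48724 = \frac{1}{\frac{1}{2} \left(- \frac{1}{7}\right) \left(3 + 8\right) + 77} \cdot 216 + 48724 = \frac{1}{\frac{1}{2} \left(- \frac{1}{7}\right) 11 + 77} \cdot 216 + 48724 = \frac{1}{- \frac{11}{14} + 77} \cdot 216 + 48724 = \frac{1}{\frac{1067}{14}} \cdot 216 + 48724 = \frac{14}{1067} \cdot 216 + 48724 = \frac{3024}{1067} + 48724 = \frac{51991532}{1067}$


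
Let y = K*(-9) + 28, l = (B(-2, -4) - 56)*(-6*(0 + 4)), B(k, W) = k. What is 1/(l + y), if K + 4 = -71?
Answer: 1/2095 ≈ 0.00047733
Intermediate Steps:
K = -75 (K = -4 - 71 = -75)
l = 1392 (l = (-2 - 56)*(-6*(0 + 4)) = -(-348)*4 = -58*(-24) = 1392)
y = 703 (y = -75*(-9) + 28 = 675 + 28 = 703)
1/(l + y) = 1/(1392 + 703) = 1/2095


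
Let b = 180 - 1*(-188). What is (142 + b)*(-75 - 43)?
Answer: -60180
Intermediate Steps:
b = 368 (b = 180 + 188 = 368)
(142 + b)*(-75 - 43) = (142 + 368)*(-75 - 43) = 510*(-118) = -60180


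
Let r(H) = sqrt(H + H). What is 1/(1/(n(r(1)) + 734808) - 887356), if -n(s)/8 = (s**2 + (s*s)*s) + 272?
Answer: -476267216538843448/422618572198391875440193 - 16*sqrt(2)/422618572198391875440193 ≈ -1.1269e-6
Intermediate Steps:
r(H) = sqrt(2)*sqrt(H) (r(H) = sqrt(2*H) = sqrt(2)*sqrt(H))
n(s) = -2176 - 8*s**2 - 8*s**3 (n(s) = -8*((s**2 + (s*s)*s) + 272) = -8*((s**2 + s**2*s) + 272) = -8*((s**2 + s**3) + 272) = -8*(272 + s**2 + s**3) = -2176 - 8*s**2 - 8*s**3)
1/(1/(n(r(1)) + 734808) - 887356) = 1/(1/((-2176 - 8*(sqrt(2)*sqrt(1))**2 - 8*2*sqrt(2)) + 734808) - 887356) = 1/(1/((-2176 - 8*(sqrt(2)*1)**2 - 8*2*sqrt(2)) + 734808) - 887356) = 1/(1/((-2176 - 8*(sqrt(2))**2 - 8*2*sqrt(2)) + 734808) - 887356) = 1/(1/((-2176 - 8*2 - 16*sqrt(2)) + 734808) - 887356) = 1/(1/((-2176 - 16 - 16*sqrt(2)) + 734808) - 887356) = 1/(1/((-2192 - 16*sqrt(2)) + 734808) - 887356) = 1/(1/(732616 - 16*sqrt(2)) - 887356) = 1/(-887356 + 1/(732616 - 16*sqrt(2)))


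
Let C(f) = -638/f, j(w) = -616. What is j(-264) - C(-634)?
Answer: -195591/317 ≈ -617.01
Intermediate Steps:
j(-264) - C(-634) = -616 - (-638)/(-634) = -616 - (-638)*(-1)/634 = -616 - 1*319/317 = -616 - 319/317 = -195591/317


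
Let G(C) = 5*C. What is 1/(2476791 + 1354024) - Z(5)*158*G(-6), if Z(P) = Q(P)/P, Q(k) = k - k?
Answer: 1/3830815 ≈ 2.6104e-7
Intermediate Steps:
Q(k) = 0
Z(P) = 0 (Z(P) = 0/P = 0)
1/(2476791 + 1354024) - Z(5)*158*G(-6) = 1/(2476791 + 1354024) - 0*158*5*(-6) = 1/3830815 - 0*(-30) = 1/3830815 - 1*0 = 1/3830815 + 0 = 1/3830815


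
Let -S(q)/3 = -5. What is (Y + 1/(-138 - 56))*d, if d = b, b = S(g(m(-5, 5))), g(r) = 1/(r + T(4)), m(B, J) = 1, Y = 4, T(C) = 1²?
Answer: 11625/194 ≈ 59.923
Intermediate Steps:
T(C) = 1
g(r) = 1/(1 + r) (g(r) = 1/(r + 1) = 1/(1 + r))
S(q) = 15 (S(q) = -3*(-5) = 15)
b = 15
d = 15
(Y + 1/(-138 - 56))*d = (4 + 1/(-138 - 56))*15 = (4 + 1/(-194))*15 = (4 - 1/194)*15 = (775/194)*15 = 11625/194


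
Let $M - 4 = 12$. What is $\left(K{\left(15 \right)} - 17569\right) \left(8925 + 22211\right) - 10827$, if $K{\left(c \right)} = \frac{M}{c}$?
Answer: $- \frac{8205089989}{15} \approx -5.4701 \cdot 10^{8}$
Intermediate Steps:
$M = 16$ ($M = 4 + 12 = 16$)
$K{\left(c \right)} = \frac{16}{c}$
$\left(K{\left(15 \right)} - 17569\right) \left(8925 + 22211\right) - 10827 = \left(\frac{16}{15} - 17569\right) \left(8925 + 22211\right) - 10827 = \left(16 \cdot \frac{1}{15} - 17569\right) 31136 - 10827 = \left(\frac{16}{15} - 17569\right) 31136 - 10827 = \left(- \frac{263519}{15}\right) 31136 - 10827 = - \frac{8204927584}{15} - 10827 = - \frac{8205089989}{15}$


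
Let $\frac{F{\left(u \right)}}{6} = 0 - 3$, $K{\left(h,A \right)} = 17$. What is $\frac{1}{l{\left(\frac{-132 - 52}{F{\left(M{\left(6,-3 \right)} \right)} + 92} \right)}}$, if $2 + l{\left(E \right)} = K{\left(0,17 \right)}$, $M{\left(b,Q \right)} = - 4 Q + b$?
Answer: $\frac{1}{15} \approx 0.066667$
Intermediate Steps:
$M{\left(b,Q \right)} = b - 4 Q$
$F{\left(u \right)} = -18$ ($F{\left(u \right)} = 6 \left(0 - 3\right) = 6 \left(-3\right) = -18$)
$l{\left(E \right)} = 15$ ($l{\left(E \right)} = -2 + 17 = 15$)
$\frac{1}{l{\left(\frac{-132 - 52}{F{\left(M{\left(6,-3 \right)} \right)} + 92} \right)}} = \frac{1}{15}$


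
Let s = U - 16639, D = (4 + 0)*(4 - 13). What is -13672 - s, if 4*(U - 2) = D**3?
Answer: 14629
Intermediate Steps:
D = -36 (D = 4*(-9) = -36)
U = -11662 (U = 2 + (1/4)*(-36)**3 = 2 + (1/4)*(-46656) = 2 - 11664 = -11662)
s = -28301 (s = -11662 - 16639 = -28301)
-13672 - s = -13672 - 1*(-28301) = -13672 + 28301 = 14629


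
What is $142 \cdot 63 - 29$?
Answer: $8917$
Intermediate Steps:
$142 \cdot 63 - 29 = 8946 - 29 = 8917$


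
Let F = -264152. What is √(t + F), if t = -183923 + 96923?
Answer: 4*I*√21947 ≈ 592.58*I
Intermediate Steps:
t = -87000
√(t + F) = √(-87000 - 264152) = √(-351152) = 4*I*√21947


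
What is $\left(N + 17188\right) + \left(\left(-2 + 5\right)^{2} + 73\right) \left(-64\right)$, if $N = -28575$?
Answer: $-16635$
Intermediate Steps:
$\left(N + 17188\right) + \left(\left(-2 + 5\right)^{2} + 73\right) \left(-64\right) = \left(-28575 + 17188\right) + \left(\left(-2 + 5\right)^{2} + 73\right) \left(-64\right) = -11387 + \left(3^{2} + 73\right) \left(-64\right) = -11387 + \left(9 + 73\right) \left(-64\right) = -11387 + 82 \left(-64\right) = -11387 - 5248 = -16635$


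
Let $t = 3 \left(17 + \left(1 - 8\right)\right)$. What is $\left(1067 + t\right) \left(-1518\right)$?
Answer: $-1665246$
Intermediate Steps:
$t = 30$ ($t = 3 \left(17 + \left(1 - 8\right)\right) = 3 \left(17 - 7\right) = 3 \cdot 10 = 30$)
$\left(1067 + t\right) \left(-1518\right) = \left(1067 + 30\right) \left(-1518\right) = 1097 \left(-1518\right) = -1665246$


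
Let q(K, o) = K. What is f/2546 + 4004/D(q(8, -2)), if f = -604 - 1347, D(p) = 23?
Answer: 10149311/58558 ≈ 173.32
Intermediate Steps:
f = -1951
f/2546 + 4004/D(q(8, -2)) = -1951/2546 + 4004/23 = 10149311/58558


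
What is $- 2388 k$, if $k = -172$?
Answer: $410736$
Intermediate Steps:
$- 2388 k = \left(-2388\right) \left(-172\right) = 410736$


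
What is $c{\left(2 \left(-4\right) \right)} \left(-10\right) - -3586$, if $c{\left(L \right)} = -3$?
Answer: $3616$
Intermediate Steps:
$c{\left(2 \left(-4\right) \right)} \left(-10\right) - -3586 = \left(-3\right) \left(-10\right) - -3586 = 30 + 3586 = 3616$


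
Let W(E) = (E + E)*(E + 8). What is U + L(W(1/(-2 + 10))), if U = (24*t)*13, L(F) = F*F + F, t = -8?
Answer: -2549599/1024 ≈ -2489.8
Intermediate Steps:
W(E) = 2*E*(8 + E) (W(E) = (2*E)*(8 + E) = 2*E*(8 + E))
L(F) = F + F² (L(F) = F² + F = F + F²)
U = -2496 (U = (24*(-8))*13 = -192*13 = -2496)
U + L(W(1/(-2 + 10))) = -2496 + (2*(8 + 1/(-2 + 10))/(-2 + 10))*(1 + 2*(8 + 1/(-2 + 10))/(-2 + 10)) = -2496 + (2*(8 + 1/8)/8)*(1 + 2*(8 + 1/8)/8) = -2496 + (2*(⅛)*(8 + ⅛))*(1 + 2*(⅛)*(8 + ⅛)) = -2496 + (2*(⅛)*(65/8))*(1 + 2*(⅛)*(65/8)) = -2496 + 65*(1 + 65/32)/32 = -2496 + (65/32)*(97/32) = -2496 + 6305/1024 = -2549599/1024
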